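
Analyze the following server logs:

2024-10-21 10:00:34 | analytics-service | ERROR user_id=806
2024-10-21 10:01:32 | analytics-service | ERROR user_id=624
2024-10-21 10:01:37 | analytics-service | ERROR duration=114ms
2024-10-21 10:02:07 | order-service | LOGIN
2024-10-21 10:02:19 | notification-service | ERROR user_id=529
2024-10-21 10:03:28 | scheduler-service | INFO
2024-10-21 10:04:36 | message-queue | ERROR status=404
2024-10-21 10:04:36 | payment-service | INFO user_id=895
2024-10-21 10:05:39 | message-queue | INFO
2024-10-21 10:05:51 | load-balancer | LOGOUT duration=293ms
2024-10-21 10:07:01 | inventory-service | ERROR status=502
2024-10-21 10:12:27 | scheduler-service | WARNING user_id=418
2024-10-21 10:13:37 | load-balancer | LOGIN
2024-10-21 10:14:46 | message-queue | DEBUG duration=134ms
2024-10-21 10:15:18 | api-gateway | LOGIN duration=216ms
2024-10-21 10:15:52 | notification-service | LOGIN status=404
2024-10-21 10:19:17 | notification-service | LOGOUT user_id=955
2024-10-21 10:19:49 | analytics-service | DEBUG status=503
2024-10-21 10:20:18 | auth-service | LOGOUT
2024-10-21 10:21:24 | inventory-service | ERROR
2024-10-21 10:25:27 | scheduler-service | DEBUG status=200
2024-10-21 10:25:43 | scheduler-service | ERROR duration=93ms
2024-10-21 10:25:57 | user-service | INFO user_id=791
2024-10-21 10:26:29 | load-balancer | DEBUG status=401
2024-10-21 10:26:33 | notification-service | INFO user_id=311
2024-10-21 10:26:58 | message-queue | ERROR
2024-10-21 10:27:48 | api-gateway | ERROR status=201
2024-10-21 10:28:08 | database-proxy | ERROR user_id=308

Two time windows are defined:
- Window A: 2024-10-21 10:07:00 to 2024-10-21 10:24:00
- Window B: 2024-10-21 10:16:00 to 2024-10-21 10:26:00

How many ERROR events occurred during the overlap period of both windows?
1

To find overlap events:

1. Window A: 2024-10-21 10:07:00 to 2024-10-21 10:24:00
2. Window B: 2024-10-21 10:16:00 to 2024-10-21 10:26:00
3. Overlap period: 2024-10-21 10:16:00 to 2024-10-21 10:24:00
4. Count ERROR events in overlap: 1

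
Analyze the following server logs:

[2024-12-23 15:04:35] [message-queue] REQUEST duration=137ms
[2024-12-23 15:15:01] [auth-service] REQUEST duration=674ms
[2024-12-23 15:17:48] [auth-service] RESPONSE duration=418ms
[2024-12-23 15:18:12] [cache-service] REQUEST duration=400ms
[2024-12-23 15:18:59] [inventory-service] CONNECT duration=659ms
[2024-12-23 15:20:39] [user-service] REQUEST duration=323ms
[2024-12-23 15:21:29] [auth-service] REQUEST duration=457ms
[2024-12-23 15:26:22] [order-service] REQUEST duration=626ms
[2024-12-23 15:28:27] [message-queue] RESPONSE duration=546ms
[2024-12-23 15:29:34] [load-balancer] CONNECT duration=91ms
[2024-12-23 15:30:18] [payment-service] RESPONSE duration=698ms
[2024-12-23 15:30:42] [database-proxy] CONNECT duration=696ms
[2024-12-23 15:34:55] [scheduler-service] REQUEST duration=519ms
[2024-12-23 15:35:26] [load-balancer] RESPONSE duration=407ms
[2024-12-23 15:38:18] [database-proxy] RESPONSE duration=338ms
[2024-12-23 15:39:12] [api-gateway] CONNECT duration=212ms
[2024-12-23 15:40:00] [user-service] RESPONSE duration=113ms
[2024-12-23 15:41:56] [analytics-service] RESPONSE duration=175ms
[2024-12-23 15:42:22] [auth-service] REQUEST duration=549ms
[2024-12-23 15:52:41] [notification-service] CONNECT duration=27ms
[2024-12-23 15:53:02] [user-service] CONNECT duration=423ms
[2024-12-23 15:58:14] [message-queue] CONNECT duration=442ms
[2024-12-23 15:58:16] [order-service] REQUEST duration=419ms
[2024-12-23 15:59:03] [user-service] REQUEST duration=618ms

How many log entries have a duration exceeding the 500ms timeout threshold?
9

To count timeouts:

1. Threshold: 500ms
2. Extract duration from each log entry
3. Count entries where duration > 500
4. Timeout count: 9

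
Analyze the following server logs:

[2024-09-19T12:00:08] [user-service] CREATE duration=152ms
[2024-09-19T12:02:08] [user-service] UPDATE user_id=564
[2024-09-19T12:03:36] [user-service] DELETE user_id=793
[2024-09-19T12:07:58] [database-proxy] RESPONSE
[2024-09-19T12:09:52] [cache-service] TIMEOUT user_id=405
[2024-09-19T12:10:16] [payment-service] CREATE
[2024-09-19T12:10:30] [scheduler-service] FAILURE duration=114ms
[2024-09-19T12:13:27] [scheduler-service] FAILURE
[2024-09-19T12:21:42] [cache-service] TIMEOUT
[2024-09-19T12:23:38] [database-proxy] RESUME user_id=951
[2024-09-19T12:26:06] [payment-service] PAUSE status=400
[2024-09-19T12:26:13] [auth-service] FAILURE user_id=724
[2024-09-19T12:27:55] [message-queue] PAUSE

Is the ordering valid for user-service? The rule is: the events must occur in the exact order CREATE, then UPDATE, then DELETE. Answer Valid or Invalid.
Valid

To validate ordering:

1. Required order: CREATE → UPDATE → DELETE
2. Rule: the events must occur in the exact order CREATE, then UPDATE, then DELETE
3. Check actual order of events for user-service
4. Result: Valid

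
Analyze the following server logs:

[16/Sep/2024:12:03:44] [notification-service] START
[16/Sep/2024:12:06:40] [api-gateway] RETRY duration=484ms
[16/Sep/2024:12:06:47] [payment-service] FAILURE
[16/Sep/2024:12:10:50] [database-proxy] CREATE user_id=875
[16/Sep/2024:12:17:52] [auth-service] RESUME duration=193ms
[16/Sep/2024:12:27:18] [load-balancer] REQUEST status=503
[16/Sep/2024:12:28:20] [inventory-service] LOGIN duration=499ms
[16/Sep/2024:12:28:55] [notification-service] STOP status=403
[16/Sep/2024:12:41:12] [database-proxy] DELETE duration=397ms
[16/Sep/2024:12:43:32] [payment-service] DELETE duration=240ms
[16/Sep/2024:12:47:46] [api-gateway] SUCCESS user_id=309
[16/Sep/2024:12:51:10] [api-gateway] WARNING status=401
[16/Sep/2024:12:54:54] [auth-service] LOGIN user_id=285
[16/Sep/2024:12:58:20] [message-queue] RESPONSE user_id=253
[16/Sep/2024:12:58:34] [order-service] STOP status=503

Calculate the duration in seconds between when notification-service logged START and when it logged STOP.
1511

To find the time between events:

1. Locate the first START event for notification-service: 16/Sep/2024:12:03:44
2. Locate the first STOP event for notification-service: 16/Sep/2024:12:28:55
3. Calculate the difference: 16/Sep/2024:12:28:55 - 16/Sep/2024:12:03:44 = 1511 seconds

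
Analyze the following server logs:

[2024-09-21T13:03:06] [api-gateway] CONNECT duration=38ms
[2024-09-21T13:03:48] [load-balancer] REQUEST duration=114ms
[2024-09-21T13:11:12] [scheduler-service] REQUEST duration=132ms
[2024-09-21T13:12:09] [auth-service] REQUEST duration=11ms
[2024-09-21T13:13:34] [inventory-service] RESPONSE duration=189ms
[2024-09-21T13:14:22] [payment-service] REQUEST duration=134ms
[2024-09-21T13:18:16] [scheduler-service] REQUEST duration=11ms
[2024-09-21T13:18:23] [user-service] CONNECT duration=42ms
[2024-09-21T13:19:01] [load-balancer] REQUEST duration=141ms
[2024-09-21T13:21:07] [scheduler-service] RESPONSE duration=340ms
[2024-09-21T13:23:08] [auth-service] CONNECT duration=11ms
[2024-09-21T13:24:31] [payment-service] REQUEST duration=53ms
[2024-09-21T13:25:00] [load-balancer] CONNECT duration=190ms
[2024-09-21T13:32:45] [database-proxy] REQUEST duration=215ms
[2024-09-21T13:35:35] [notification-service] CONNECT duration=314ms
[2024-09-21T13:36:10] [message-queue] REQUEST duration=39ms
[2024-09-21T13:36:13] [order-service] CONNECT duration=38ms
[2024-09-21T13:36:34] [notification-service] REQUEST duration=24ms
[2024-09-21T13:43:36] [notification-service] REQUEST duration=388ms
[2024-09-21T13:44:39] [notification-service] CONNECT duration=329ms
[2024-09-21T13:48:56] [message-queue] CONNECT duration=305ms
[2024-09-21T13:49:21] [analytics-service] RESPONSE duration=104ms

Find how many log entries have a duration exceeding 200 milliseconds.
6

To count timeouts:

1. Threshold: 200ms
2. Extract duration from each log entry
3. Count entries where duration > 200
4. Timeout count: 6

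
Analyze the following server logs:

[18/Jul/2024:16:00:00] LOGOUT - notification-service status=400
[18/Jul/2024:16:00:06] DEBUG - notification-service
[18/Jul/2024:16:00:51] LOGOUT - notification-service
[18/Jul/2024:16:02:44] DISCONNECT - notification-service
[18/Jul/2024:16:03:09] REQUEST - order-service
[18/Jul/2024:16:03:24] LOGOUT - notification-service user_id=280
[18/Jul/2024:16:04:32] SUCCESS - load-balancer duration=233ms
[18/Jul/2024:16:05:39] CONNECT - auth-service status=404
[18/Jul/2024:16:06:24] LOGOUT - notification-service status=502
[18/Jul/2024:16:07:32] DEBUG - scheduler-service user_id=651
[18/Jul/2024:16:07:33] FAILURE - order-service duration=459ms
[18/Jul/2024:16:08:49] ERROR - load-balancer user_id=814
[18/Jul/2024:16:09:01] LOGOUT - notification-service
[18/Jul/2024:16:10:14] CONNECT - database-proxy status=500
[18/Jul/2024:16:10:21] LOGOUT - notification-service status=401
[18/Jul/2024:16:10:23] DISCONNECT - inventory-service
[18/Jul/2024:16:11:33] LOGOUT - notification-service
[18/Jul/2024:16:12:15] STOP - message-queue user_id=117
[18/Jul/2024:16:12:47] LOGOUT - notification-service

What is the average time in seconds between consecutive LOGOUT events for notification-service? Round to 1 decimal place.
109.6

To calculate average interval:

1. Find all LOGOUT events for notification-service in order
2. Calculate time gaps between consecutive events
3. Compute mean of gaps: 767 / 7 = 109.6 seconds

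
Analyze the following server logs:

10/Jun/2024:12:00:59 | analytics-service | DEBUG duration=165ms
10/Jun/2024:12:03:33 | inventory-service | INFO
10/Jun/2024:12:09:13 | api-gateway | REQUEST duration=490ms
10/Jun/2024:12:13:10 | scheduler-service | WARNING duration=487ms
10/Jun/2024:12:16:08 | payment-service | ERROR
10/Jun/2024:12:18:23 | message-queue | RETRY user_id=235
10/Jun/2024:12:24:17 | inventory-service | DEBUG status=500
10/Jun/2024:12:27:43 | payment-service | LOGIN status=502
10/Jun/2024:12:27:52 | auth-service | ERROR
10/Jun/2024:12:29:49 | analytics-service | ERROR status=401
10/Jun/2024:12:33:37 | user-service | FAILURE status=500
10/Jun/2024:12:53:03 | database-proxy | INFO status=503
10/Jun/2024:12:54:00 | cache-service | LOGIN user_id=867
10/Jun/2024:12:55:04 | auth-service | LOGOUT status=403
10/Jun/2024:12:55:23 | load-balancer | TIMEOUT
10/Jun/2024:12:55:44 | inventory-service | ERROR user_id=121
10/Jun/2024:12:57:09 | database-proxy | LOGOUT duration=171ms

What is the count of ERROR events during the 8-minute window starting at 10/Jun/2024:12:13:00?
1

To count events in the time window:

1. Window boundaries: 10/Jun/2024:12:13:00 to 10/Jun/2024:12:21:00
2. Filter for ERROR events within this window
3. Count matching events: 1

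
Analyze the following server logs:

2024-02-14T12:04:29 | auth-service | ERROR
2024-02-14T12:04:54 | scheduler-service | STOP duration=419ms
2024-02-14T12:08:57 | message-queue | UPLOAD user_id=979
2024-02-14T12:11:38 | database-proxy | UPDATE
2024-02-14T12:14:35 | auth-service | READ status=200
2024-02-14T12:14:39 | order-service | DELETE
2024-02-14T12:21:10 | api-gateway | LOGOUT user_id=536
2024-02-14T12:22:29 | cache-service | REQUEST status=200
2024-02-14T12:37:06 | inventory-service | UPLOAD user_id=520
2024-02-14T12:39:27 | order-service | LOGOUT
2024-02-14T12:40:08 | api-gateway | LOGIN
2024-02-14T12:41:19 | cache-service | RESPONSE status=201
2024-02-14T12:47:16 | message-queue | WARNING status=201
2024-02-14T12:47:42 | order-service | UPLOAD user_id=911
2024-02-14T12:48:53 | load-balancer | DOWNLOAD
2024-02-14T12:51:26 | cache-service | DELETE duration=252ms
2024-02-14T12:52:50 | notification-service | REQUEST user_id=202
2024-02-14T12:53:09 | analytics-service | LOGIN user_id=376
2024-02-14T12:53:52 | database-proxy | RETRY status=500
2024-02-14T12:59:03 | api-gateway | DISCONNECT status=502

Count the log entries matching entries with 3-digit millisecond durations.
2

To find matching entries:

1. Pattern to match: entries with 3-digit millisecond durations
2. Scan each log entry for the pattern
3. Count matches: 2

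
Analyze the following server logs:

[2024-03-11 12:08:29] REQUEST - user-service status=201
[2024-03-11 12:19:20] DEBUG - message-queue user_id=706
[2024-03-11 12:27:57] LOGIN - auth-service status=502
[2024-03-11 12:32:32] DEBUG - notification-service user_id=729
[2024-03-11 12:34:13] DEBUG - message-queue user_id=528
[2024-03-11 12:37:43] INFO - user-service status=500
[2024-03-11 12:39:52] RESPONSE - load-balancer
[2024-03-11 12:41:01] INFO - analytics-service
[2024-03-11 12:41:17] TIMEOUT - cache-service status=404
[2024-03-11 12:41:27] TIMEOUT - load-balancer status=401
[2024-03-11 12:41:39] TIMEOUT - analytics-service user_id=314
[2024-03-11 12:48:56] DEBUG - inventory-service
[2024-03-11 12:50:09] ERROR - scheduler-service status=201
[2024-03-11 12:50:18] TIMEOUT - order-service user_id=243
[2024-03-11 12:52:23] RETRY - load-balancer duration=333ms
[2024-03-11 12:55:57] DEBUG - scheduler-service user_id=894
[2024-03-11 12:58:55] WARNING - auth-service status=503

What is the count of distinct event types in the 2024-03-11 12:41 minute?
2

To count unique event types:

1. Filter events in the minute starting at 2024-03-11 12:41
2. Extract event types from matching entries
3. Count unique types: 2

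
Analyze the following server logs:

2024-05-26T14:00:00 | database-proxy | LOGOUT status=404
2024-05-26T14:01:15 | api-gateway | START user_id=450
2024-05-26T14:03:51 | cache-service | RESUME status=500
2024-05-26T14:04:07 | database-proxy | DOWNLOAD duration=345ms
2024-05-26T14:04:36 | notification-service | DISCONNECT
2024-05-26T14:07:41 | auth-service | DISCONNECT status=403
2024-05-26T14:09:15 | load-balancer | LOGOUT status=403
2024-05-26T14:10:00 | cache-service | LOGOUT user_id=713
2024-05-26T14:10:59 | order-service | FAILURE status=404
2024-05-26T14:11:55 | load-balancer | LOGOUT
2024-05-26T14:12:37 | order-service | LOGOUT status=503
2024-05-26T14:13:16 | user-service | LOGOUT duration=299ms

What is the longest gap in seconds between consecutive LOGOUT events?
555

To find the longest gap:

1. Extract all LOGOUT events in chronological order
2. Calculate time differences between consecutive events
3. Find the maximum difference
4. Longest gap: 555 seconds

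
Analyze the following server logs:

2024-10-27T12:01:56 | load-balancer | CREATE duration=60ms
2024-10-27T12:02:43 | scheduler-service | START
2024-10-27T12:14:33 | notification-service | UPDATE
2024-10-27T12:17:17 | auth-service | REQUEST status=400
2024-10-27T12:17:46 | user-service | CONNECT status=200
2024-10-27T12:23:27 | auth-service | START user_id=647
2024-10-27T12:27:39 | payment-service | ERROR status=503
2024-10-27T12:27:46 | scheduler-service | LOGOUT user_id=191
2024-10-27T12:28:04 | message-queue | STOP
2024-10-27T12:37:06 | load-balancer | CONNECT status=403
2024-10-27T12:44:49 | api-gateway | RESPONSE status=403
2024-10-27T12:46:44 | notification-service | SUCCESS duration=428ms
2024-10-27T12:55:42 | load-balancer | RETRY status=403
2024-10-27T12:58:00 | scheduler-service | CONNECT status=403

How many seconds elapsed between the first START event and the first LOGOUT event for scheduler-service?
1503

To find the time between events:

1. Locate the first START event for scheduler-service: 2024-10-27T12:02:43
2. Locate the first LOGOUT event for scheduler-service: 2024-10-27T12:27:46
3. Calculate the difference: 2024-10-27T12:27:46 - 2024-10-27T12:02:43 = 1503 seconds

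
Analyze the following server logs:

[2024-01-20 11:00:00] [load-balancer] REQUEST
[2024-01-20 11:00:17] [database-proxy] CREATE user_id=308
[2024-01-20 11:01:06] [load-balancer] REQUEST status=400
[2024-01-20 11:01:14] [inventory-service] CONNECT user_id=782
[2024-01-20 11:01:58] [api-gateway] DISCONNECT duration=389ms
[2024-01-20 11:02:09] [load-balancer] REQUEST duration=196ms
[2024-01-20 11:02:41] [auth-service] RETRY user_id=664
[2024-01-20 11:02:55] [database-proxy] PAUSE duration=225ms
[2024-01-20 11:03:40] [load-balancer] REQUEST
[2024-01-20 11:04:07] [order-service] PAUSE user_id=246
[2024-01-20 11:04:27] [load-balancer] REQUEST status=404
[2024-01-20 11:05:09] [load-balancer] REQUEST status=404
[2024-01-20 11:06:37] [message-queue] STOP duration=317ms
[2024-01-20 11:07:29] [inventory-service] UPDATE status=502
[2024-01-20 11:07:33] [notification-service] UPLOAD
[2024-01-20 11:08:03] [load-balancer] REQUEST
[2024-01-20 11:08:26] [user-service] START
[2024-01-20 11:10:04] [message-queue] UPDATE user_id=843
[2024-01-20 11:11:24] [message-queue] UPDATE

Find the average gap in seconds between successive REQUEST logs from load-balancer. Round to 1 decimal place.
80.5

To calculate average interval:

1. Find all REQUEST events for load-balancer in order
2. Calculate time gaps between consecutive events
3. Compute mean of gaps: 483 / 6 = 80.5 seconds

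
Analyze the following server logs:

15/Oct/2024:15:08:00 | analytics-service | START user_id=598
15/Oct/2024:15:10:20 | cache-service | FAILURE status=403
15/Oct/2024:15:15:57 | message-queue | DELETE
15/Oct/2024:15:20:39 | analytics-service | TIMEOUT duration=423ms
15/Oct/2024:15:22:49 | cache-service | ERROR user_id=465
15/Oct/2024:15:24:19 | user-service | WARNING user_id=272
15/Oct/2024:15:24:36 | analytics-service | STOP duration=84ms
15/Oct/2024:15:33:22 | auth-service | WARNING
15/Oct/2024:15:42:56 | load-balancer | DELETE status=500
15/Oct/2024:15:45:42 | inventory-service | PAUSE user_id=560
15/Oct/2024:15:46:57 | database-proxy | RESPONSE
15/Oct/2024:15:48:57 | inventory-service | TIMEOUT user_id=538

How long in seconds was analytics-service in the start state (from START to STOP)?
996

To calculate state duration:

1. Find START event for analytics-service: 15/Oct/2024:15:08:00
2. Find STOP event for analytics-service: 15/Oct/2024:15:24:36
3. Calculate duration: 15/Oct/2024:15:24:36 - 15/Oct/2024:15:08:00 = 996 seconds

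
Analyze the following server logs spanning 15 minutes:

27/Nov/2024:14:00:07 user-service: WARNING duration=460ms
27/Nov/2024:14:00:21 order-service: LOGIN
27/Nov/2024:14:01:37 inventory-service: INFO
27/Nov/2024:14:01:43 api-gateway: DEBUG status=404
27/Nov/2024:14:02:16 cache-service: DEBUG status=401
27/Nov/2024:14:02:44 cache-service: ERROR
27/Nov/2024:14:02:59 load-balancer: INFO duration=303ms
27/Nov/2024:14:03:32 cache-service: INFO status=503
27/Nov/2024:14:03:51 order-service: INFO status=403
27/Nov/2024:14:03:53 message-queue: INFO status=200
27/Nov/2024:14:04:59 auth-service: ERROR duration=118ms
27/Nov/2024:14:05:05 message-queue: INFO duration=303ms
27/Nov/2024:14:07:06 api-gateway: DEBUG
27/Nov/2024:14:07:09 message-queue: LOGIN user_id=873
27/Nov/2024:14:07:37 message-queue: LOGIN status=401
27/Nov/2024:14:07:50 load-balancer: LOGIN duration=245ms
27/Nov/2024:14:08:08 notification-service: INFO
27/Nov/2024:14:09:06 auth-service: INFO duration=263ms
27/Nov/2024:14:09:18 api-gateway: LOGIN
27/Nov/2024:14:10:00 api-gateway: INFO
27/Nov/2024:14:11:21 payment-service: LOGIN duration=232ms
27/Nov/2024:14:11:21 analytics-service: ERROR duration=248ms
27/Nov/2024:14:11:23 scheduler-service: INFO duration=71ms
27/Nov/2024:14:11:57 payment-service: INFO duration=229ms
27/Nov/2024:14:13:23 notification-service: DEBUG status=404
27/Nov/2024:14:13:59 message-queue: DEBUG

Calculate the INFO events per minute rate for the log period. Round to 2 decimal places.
0.73

To calculate the rate:

1. Count total INFO events: 11
2. Total time period: 15 minutes
3. Rate = 11 / 15 = 0.73 events per minute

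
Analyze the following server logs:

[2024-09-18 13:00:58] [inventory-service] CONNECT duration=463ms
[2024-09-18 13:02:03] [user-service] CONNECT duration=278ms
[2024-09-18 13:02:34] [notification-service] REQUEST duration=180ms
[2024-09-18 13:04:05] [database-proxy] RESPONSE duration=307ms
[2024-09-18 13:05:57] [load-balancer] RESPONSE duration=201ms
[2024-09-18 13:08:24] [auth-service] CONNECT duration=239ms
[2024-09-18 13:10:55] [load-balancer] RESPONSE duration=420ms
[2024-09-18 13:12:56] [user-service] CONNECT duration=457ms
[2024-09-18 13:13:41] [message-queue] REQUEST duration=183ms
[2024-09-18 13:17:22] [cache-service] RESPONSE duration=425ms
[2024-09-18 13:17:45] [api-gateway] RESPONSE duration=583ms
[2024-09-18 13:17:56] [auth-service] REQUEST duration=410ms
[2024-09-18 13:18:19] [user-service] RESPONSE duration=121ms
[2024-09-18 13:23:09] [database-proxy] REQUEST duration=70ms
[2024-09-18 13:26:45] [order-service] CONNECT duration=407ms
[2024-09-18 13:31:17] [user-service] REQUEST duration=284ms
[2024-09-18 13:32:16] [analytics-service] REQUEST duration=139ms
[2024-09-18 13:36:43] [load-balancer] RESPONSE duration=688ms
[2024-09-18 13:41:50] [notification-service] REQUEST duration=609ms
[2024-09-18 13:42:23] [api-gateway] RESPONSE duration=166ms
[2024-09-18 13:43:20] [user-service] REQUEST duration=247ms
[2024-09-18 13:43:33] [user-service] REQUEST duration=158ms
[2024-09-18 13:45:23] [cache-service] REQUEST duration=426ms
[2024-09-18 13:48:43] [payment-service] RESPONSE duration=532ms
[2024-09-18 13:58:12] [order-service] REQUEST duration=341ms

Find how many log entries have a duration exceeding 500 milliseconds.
4

To count timeouts:

1. Threshold: 500ms
2. Extract duration from each log entry
3. Count entries where duration > 500
4. Timeout count: 4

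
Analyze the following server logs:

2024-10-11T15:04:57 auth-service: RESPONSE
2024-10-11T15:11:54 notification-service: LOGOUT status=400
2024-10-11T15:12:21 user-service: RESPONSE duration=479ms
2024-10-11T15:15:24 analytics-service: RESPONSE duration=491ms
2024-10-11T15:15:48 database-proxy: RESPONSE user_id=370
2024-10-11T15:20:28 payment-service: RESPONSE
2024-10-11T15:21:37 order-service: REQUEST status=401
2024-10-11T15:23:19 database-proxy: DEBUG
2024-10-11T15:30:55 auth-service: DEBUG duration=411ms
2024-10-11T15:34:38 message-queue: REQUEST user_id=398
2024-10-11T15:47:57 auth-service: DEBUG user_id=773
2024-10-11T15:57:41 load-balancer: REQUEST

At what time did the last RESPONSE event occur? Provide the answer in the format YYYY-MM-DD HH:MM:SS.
2024-10-11 15:20:28

To find the last event:

1. Filter for all RESPONSE events
2. Sort by timestamp
3. Select the last one
4. Timestamp: 2024-10-11 15:20:28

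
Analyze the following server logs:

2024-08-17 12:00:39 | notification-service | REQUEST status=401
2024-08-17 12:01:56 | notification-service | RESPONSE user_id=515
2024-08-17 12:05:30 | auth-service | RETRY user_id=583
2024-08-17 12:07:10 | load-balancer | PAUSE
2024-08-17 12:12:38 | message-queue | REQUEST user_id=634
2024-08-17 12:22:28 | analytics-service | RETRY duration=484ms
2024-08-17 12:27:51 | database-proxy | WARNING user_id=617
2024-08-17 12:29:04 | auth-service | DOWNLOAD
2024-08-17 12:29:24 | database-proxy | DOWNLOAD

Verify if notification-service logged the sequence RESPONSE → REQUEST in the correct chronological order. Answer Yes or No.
No

To verify sequence order:

1. Find all events in sequence RESPONSE → REQUEST for notification-service
2. Extract their timestamps
3. Check if timestamps are in ascending order
4. Result: No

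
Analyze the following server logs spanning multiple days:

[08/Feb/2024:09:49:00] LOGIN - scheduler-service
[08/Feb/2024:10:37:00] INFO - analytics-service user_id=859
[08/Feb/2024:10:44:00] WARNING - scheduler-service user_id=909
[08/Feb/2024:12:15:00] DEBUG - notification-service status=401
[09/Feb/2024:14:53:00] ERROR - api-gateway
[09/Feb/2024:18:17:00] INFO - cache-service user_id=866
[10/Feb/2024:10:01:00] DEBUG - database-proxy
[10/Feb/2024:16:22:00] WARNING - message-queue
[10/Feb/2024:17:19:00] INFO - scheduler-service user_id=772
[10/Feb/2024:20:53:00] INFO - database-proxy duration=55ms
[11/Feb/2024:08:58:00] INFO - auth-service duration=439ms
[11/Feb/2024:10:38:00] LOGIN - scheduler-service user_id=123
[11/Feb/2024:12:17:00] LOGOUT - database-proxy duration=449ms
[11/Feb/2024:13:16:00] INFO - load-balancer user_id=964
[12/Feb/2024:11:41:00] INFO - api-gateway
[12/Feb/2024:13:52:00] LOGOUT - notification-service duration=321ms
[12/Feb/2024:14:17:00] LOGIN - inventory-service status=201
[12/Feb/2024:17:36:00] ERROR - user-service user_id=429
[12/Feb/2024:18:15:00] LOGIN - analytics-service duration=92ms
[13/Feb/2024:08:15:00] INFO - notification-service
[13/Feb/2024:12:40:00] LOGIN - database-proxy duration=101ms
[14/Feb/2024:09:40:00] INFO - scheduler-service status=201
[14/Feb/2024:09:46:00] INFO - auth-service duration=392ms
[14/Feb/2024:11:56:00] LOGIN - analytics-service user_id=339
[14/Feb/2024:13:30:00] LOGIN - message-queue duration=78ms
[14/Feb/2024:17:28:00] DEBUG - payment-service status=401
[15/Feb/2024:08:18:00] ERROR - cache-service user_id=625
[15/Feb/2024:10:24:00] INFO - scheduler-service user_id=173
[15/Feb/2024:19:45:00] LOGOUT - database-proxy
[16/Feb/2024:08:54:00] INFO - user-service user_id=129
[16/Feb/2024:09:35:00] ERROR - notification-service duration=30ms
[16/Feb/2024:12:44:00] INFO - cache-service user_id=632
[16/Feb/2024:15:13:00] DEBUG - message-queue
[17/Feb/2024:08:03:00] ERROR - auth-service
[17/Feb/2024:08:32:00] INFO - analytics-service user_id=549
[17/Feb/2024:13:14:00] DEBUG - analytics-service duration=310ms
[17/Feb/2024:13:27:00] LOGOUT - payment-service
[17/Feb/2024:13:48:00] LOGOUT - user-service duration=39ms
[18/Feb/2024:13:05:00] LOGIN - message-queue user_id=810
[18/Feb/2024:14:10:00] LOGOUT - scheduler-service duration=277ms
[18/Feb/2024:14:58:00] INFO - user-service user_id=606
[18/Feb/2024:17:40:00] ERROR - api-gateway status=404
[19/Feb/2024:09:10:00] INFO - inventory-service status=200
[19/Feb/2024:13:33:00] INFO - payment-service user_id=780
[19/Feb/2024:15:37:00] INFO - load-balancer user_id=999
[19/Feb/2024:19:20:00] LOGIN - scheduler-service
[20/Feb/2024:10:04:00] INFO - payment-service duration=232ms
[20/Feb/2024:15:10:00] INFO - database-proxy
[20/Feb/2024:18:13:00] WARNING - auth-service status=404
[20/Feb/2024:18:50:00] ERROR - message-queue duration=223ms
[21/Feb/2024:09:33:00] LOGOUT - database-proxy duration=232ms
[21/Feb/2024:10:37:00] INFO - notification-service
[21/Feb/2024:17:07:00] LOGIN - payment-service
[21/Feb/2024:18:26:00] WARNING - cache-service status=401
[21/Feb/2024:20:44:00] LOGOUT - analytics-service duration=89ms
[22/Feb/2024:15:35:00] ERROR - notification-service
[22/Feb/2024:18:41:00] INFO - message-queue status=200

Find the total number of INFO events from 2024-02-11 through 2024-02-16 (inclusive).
9

To filter by date range:

1. Date range: 2024-02-11 through 2024-02-16, both dates inclusive
2. Filter for INFO events whose date falls in this range
3. Count matching events: 9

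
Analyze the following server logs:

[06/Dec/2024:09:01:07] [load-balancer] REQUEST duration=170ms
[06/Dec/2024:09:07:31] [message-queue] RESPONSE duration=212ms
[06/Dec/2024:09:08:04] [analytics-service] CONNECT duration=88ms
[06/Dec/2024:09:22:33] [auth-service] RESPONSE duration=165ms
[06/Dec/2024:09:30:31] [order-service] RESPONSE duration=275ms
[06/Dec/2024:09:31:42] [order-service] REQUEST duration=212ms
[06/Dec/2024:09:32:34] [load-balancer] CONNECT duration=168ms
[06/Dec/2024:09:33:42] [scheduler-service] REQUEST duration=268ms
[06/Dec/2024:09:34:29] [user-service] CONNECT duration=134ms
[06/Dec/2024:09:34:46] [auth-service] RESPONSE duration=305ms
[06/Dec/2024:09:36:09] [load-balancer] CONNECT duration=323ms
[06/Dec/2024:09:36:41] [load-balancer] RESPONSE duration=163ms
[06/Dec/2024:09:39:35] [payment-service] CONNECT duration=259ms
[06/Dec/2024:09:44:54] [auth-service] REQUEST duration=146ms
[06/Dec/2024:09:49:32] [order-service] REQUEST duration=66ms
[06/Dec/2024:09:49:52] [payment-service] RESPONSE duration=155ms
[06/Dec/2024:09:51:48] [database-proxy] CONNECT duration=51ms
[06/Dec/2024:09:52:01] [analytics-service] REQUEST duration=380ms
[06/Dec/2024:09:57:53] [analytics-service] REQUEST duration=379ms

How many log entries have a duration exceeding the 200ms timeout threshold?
9

To count timeouts:

1. Threshold: 200ms
2. Extract duration from each log entry
3. Count entries where duration > 200
4. Timeout count: 9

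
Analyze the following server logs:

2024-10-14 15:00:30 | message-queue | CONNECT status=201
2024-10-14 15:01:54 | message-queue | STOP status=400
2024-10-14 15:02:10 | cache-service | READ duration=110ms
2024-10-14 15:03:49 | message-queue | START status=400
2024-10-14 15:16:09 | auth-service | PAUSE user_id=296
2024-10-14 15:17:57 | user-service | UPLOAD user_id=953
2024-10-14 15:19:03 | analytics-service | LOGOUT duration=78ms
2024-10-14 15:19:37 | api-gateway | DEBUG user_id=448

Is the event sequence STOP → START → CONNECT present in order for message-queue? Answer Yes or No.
No

To verify sequence order:

1. Find all events in sequence STOP → START → CONNECT for message-queue
2. Extract their timestamps
3. Check if timestamps are in ascending order
4. Result: No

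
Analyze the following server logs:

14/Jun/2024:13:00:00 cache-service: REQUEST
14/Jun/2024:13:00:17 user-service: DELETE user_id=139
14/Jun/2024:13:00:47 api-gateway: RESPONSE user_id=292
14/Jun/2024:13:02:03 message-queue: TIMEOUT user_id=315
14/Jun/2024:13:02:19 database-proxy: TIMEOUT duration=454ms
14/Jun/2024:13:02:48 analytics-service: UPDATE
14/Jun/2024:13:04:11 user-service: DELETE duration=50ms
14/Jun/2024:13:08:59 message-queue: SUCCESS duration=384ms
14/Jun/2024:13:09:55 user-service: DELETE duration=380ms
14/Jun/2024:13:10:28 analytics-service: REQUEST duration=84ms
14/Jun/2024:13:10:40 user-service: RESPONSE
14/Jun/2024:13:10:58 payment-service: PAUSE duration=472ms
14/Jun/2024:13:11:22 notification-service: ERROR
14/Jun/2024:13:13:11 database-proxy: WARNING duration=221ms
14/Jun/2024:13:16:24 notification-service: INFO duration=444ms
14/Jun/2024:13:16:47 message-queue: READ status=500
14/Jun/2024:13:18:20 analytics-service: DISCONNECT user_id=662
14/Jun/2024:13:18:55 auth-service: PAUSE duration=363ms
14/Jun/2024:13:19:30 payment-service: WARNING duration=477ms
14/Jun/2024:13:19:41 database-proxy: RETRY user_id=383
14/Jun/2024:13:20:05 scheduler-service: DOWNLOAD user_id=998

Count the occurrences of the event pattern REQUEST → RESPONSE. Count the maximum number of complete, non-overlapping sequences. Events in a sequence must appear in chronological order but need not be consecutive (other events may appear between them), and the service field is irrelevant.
2

To count sequences:

1. Look for pattern: REQUEST → RESPONSE
2. Greedily scan the log in chronological order, matching each sequence element in turn (ignoring service)
3. Each time the full pattern completes, increment the count and restart matching from the next event
4. Complete non-overlapping sequences found: 2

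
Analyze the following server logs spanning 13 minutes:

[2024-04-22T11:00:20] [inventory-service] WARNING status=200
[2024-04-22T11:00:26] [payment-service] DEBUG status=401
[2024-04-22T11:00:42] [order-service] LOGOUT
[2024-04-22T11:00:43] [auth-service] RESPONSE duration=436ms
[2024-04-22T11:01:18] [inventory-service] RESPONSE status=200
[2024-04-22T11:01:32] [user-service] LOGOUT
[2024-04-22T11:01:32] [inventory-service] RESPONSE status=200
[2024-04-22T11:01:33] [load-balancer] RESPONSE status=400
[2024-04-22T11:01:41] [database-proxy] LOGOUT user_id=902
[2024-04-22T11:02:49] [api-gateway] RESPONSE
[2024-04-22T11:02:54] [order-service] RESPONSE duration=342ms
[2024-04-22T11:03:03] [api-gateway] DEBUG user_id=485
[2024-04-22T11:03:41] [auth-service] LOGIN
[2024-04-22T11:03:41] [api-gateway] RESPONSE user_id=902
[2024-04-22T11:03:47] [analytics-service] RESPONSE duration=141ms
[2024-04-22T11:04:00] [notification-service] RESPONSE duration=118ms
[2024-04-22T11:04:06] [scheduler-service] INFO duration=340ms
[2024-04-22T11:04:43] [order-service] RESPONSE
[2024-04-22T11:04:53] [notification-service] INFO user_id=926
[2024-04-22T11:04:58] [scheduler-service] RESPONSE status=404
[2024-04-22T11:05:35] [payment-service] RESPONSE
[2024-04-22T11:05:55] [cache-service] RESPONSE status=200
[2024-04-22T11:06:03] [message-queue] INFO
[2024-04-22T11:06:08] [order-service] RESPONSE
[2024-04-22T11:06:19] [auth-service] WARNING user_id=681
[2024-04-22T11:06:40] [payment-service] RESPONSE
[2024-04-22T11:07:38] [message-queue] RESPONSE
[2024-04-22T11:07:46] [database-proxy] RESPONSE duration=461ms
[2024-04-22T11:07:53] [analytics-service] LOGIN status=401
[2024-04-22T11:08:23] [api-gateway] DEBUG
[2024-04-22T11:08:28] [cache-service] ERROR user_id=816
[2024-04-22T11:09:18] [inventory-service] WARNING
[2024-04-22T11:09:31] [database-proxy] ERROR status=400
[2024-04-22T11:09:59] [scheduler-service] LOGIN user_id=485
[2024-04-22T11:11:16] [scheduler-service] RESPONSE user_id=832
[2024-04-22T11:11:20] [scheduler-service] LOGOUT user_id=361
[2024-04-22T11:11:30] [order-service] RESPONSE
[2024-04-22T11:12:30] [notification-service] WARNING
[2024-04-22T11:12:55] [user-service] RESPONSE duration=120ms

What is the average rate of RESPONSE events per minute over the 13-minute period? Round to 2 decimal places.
1.54

To calculate the rate:

1. Count total RESPONSE events: 20
2. Total time period: 13 minutes
3. Rate = 20 / 13 = 1.54 events per minute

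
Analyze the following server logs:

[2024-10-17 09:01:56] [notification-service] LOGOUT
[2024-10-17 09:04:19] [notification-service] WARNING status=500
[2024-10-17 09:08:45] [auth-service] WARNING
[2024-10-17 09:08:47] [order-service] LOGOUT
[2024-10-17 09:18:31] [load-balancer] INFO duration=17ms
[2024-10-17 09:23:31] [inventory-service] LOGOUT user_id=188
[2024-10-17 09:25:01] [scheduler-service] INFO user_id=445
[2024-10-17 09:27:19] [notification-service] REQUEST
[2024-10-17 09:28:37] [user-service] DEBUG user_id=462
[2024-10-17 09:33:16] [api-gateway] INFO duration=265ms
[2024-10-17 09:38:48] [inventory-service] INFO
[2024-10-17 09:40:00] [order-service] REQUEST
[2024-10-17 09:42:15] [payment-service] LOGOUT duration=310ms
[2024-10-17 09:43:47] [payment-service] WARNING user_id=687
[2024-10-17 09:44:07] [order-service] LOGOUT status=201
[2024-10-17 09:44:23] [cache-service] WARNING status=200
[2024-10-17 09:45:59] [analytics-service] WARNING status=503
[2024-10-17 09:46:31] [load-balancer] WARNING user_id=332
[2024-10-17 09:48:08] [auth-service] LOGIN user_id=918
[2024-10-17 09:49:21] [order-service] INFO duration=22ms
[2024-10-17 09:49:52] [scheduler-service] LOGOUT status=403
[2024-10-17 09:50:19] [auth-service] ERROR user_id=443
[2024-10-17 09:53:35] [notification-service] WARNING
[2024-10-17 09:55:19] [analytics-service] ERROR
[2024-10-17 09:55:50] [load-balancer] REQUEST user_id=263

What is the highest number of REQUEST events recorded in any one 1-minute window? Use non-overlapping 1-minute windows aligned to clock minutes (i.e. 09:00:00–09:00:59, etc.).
1

To find the burst window:

1. Divide the log period into non-overlapping 1-minute windows starting at 09:00
2. Count REQUEST events in each window
3. Find the window with maximum count
4. Maximum events in a window: 1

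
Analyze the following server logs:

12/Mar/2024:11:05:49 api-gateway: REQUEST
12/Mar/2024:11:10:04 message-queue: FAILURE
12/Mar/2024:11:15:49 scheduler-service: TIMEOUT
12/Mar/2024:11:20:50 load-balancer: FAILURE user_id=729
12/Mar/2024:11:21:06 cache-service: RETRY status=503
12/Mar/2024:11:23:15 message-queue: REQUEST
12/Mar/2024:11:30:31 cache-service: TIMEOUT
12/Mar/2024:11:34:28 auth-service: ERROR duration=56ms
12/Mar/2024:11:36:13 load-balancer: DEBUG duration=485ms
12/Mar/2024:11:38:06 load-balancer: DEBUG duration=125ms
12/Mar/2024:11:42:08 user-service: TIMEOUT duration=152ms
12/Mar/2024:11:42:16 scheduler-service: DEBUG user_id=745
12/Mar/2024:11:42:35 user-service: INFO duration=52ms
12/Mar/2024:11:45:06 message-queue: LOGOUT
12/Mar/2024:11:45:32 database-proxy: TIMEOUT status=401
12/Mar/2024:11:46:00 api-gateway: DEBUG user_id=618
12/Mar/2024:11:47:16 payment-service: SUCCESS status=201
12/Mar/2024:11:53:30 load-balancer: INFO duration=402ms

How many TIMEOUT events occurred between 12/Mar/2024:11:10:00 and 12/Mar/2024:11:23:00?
1

To count events in the time window:

1. Window boundaries: 12/Mar/2024:11:10:00 to 12/Mar/2024:11:23:00
2. Filter for TIMEOUT events within this window
3. Count matching events: 1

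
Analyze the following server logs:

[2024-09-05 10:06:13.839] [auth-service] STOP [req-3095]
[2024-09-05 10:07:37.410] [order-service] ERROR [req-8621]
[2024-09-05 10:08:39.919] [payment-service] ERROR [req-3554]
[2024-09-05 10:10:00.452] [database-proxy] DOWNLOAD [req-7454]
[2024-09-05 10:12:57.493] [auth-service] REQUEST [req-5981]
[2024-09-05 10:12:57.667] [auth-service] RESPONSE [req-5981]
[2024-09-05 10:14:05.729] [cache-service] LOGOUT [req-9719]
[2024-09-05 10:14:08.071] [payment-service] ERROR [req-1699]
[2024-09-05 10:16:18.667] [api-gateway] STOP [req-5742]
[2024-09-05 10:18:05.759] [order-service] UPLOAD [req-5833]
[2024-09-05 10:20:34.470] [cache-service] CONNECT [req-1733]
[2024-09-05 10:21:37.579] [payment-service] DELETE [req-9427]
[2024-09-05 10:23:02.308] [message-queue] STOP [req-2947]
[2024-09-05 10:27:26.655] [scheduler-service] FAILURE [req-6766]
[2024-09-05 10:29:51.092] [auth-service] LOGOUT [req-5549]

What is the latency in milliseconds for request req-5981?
174

To calculate latency:

1. Find REQUEST with id req-5981: 2024-09-05 10:12:57.493
2. Find RESPONSE with id req-5981: 2024-09-05 10:12:57.667
3. Latency: 2024-09-05 10:12:57.667 - 2024-09-05 10:12:57.493 = 174ms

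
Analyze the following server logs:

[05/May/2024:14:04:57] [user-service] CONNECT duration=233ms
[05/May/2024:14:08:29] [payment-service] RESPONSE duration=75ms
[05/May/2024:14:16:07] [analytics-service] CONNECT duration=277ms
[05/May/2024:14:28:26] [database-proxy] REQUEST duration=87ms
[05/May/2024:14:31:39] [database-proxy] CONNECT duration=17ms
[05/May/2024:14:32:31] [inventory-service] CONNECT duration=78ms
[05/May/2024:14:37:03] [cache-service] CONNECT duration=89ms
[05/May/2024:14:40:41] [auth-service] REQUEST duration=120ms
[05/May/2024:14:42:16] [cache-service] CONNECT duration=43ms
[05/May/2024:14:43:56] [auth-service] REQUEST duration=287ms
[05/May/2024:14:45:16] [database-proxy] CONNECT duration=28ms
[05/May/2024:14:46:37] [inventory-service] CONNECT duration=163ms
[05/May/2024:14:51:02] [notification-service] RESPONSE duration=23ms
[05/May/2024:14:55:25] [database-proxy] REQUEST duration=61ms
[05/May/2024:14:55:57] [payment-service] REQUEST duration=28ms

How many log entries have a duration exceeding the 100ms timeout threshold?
5

To count timeouts:

1. Threshold: 100ms
2. Extract duration from each log entry
3. Count entries where duration > 100
4. Timeout count: 5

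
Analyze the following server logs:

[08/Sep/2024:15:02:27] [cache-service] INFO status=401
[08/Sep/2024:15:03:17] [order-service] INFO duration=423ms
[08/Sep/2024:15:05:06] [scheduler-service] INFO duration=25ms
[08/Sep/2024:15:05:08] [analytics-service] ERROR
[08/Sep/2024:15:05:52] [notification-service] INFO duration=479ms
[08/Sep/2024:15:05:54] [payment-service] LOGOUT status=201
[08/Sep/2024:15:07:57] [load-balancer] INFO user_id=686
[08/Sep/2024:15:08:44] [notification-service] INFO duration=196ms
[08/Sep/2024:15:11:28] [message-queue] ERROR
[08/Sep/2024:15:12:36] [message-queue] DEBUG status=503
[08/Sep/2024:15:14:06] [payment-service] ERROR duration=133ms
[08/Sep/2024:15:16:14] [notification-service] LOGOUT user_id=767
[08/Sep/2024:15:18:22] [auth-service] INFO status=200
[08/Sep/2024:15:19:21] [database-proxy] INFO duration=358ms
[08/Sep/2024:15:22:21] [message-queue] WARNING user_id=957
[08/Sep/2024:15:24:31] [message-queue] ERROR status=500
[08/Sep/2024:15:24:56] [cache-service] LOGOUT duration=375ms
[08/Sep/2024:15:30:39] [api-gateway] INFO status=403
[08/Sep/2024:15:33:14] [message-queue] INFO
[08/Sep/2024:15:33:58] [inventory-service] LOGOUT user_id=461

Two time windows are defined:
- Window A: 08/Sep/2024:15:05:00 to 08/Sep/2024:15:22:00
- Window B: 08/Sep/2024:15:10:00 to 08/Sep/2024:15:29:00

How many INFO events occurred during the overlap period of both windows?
2

To find overlap events:

1. Window A: 08/Sep/2024:15:05:00 to 08/Sep/2024:15:22:00
2. Window B: 08/Sep/2024:15:10:00 to 08/Sep/2024:15:29:00
3. Overlap period: 08/Sep/2024:15:10:00 to 08/Sep/2024:15:22:00
4. Count INFO events in overlap: 2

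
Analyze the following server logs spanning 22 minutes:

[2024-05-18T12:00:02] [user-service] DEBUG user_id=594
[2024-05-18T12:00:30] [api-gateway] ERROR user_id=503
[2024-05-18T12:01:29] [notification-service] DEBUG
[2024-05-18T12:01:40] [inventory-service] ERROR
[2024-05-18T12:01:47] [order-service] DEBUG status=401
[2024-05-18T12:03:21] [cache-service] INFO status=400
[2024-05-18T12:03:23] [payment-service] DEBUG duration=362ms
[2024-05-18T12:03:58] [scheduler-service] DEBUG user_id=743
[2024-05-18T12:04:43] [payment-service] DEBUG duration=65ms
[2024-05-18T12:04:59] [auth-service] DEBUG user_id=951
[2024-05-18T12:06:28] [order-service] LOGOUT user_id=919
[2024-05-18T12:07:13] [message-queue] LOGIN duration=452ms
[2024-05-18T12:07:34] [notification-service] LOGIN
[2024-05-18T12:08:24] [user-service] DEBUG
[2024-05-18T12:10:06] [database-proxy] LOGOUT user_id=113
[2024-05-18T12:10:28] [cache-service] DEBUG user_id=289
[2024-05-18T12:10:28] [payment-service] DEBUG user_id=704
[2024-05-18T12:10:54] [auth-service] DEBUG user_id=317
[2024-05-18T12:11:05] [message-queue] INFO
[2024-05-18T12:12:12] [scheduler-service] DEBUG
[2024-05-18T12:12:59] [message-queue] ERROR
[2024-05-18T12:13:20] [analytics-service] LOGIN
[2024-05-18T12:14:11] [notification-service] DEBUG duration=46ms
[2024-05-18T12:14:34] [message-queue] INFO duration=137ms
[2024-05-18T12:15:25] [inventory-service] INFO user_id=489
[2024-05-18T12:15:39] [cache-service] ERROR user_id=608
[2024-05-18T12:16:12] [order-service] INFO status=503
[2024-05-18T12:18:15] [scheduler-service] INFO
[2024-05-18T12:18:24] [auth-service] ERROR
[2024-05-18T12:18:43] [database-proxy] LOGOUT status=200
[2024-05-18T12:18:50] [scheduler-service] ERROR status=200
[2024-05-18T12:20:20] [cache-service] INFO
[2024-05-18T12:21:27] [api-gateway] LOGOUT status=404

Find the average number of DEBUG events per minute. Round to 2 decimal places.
0.59

To calculate the rate:

1. Count total DEBUG events: 13
2. Total time period: 22 minutes
3. Rate = 13 / 22 = 0.59 events per minute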